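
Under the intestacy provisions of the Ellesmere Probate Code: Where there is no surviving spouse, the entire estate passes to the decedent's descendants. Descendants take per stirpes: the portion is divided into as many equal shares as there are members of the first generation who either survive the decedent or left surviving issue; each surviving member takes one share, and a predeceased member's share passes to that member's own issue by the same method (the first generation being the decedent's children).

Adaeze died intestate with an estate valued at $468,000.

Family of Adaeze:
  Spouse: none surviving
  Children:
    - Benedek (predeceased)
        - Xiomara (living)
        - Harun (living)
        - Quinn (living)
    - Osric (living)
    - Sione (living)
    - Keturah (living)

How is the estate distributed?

The entire $468,000 passes to the descendants.
That amount ($468,000) is divided into 4 shares of $117,000: Osric, Sione, and Keturah each take $117,000; Benedek's $117,000 share passes to Benedek's issue.
Benedek's share ($117,000) is divided into 3 shares of $39,000: Xiomara, Harun, and Quinn each take $39,000.

Xiomara: $39,000; Harun: $39,000; Quinn: $39,000; Osric: $117,000; Sione: $117,000; Keturah: $117,000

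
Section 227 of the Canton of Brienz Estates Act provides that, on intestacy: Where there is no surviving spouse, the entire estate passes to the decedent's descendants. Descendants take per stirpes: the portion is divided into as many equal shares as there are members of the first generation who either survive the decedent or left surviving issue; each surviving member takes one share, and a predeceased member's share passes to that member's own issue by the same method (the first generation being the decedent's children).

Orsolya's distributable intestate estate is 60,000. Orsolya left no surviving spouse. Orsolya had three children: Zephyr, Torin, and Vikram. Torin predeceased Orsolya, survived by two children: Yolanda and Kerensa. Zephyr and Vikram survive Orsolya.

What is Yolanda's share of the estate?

Yolanda receives 10,000.

The entire 60,000 passes to the descendants.
That amount (60,000) is divided into 3 shares of 20,000: Zephyr and Vikram each take 20,000; Torin's 20,000 share passes to Torin's issue.
Torin's share (20,000) is divided into 2 shares of 10,000: Yolanda and Kerensa each take 10,000.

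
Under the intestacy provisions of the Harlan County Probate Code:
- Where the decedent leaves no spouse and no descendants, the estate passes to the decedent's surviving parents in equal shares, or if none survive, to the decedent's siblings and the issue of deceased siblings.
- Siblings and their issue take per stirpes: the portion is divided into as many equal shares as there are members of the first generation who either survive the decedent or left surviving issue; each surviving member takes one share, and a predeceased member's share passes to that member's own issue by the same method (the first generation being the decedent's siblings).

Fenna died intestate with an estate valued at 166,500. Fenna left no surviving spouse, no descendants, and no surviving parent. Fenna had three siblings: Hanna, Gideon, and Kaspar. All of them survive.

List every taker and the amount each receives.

The entire 166,500 passes to the siblings and their issue.
That amount (166,500) is divided into 3 shares of 55,500: Hanna, Gideon, and Kaspar each take 55,500.

Hanna: 55,500; Gideon: 55,500; Kaspar: 55,500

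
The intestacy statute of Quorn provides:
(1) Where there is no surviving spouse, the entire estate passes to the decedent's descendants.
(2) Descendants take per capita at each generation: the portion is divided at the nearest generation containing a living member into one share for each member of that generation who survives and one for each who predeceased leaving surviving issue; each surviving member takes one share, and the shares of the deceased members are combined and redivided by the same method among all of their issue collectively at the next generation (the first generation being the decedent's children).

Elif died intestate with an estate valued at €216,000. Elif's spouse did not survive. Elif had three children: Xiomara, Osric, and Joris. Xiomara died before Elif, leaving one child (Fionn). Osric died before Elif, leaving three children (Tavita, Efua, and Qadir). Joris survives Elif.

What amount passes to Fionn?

Fionn receives €36,000.

The entire €216,000 passes to the descendants.
That amount (€216,000) is divided at the children's generation into 3 shares of €72,000. Joris takes €72,000. The 2 shares of the deceased (Xiomara and Osric) are combined into a pool of €144,000.
That pool (€144,000) is divided at the grandchildren's generation equally among Fionn, Tavita, Efua, and Qadir: €36,000 each.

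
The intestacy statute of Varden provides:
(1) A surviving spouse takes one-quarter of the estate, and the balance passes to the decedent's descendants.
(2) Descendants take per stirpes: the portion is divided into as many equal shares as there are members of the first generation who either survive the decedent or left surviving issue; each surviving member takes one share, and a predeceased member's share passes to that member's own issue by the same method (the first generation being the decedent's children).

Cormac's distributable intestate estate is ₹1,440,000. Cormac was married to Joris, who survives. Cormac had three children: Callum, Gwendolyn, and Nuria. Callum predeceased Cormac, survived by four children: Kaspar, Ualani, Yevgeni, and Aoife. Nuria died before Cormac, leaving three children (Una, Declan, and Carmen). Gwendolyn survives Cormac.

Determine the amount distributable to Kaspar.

Kaspar receives ₹90,000.

Joris takes one-quarter of ₹1,440,000 = ₹360,000. The remaining ₹1,080,000 passes to the descendants.
The descendants' portion (₹1,080,000) is divided into 3 shares of ₹360,000: Gwendolyn takes ₹360,000; Callum's ₹360,000 share passes to Callum's issue; Nuria's ₹360,000 share passes to Nuria's issue.
Callum's share (₹360,000) is divided into 4 shares of ₹90,000: Kaspar, Ualani, Yevgeni, and Aoife each take ₹90,000.
Nuria's share (₹360,000) is divided into 3 shares of ₹120,000: Una, Declan, and Carmen each take ₹120,000.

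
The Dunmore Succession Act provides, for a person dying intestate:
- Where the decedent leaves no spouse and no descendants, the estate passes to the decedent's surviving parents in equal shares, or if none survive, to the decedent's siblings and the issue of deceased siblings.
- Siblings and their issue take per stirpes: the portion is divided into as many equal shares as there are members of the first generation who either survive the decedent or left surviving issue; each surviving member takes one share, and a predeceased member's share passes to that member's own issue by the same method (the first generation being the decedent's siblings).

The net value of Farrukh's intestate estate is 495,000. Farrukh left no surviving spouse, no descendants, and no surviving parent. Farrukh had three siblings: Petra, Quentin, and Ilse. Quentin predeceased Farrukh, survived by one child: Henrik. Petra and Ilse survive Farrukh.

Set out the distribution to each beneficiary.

The entire 495,000 passes to the siblings and their issue.
That amount (495,000) is divided into 3 shares of 165,000: Petra and Ilse each take 165,000; Quentin's 165,000 share passes to Quentin's issue.
Quentin's share (165,000) passes entirely to Henrik.

Petra: 165,000; Henrik: 165,000; Ilse: 165,000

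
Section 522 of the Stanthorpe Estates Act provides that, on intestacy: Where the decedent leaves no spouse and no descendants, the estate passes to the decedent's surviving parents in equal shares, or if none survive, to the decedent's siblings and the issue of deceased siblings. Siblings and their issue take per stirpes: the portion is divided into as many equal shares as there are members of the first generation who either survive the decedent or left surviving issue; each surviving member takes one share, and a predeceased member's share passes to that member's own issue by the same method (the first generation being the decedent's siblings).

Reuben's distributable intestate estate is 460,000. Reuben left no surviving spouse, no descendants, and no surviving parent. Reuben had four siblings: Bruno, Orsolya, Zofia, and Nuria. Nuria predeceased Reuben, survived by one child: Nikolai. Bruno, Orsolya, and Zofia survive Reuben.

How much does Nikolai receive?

Nikolai receives 115,000.

The entire 460,000 passes to the siblings and their issue.
That amount (460,000) is divided into 4 shares of 115,000: Bruno, Orsolya, and Zofia each take 115,000; Nuria's 115,000 share passes to Nuria's issue.
Nuria's share (115,000) passes entirely to Nikolai.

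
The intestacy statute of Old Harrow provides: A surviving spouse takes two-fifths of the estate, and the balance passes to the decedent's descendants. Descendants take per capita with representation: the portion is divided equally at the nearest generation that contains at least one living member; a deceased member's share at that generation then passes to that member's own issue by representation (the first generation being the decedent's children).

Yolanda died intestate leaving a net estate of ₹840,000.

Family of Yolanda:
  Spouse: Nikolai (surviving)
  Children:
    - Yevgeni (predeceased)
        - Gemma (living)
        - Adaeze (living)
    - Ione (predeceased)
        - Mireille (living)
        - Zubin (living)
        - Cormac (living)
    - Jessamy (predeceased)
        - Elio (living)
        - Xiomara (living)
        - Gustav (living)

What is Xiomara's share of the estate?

Nikolai takes two-fifths of ₹840,000 = ₹336,000. The remaining ₹504,000 passes to the descendants.
No child survives, so the initial division is made at the grandchildren's generation.
The descendants' portion (₹504,000) is divided into 8 shares of ₹63,000: Gemma, Adaeze, Mireille, Zubin, Cormac, Elio, Xiomara, and Gustav each take ₹63,000.

Xiomara receives ₹63,000.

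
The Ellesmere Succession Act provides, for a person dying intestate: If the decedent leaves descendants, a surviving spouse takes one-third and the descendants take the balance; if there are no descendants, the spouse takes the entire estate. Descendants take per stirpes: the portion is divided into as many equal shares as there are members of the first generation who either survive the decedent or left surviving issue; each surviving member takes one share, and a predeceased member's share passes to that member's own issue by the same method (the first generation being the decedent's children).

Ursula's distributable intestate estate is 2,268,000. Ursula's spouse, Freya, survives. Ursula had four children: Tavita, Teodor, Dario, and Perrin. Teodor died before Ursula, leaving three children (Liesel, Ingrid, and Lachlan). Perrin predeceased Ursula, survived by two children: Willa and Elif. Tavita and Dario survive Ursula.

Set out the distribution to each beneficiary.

Freya: 756,000; Tavita: 378,000; Liesel: 126,000; Ingrid: 126,000; Lachlan: 126,000; Dario: 378,000; Willa: 189,000; Elif: 189,000

Freya takes one-third of 2,268,000 = 756,000. The remaining 1,512,000 passes to the descendants.
The descendants' portion (1,512,000) is divided into 4 shares of 378,000: Tavita and Dario each take 378,000; Teodor's 378,000 share passes to Teodor's issue; Perrin's 378,000 share passes to Perrin's issue.
Teodor's share (378,000) is divided into 3 shares of 126,000: Liesel, Ingrid, and Lachlan each take 126,000.
Perrin's share (378,000) is divided into 2 shares of 189,000: Willa and Elif each take 189,000.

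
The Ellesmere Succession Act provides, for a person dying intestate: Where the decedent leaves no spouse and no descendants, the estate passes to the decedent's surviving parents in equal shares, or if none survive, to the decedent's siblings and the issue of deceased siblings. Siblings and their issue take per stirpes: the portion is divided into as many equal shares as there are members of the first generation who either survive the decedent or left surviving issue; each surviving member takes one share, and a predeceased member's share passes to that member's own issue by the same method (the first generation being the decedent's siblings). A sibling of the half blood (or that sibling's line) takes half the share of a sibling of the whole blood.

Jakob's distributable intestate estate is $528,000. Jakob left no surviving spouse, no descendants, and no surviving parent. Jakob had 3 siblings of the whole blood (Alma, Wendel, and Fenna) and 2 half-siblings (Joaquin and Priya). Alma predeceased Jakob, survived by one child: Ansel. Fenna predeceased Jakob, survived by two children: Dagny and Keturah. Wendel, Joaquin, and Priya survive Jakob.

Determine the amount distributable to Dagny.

Dagny receives $66,000.

The entire $528,000 passes to the siblings and their issue.
Counting each half-blood sibling's line as half a unit, there are 4 units in $528,000, so one unit is $132,000. Whole-blood lines (Alma, Wendel, and Fenna) take $132,000 each; half-blood lines (Joaquin and Priya) take $66,000 each.
Alma's share ($132,000) passes entirely to Ansel.
Fenna's share ($132,000) is divided into 2 shares of $66,000: Dagny and Keturah each take $66,000.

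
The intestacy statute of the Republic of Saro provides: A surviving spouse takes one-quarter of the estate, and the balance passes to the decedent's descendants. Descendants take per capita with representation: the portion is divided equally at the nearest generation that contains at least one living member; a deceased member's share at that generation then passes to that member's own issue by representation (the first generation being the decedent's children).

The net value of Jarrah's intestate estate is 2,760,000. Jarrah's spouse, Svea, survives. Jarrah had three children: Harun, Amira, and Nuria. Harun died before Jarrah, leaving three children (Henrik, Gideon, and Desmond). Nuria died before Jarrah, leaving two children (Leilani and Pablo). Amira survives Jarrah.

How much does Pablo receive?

Svea takes one-quarter of 2,760,000 = 690,000. The remaining 2,070,000 passes to the descendants.
The descendants' portion (2,070,000) is divided into 3 shares of 690,000: Amira takes 690,000; Harun's 690,000 share passes to Harun's issue; Nuria's 690,000 share passes to Nuria's issue.
Harun's share (690,000) is divided into 3 shares of 230,000: Henrik, Gideon, and Desmond each take 230,000.
Nuria's share (690,000) is divided into 2 shares of 345,000: Leilani and Pablo each take 345,000.

Pablo receives 345,000.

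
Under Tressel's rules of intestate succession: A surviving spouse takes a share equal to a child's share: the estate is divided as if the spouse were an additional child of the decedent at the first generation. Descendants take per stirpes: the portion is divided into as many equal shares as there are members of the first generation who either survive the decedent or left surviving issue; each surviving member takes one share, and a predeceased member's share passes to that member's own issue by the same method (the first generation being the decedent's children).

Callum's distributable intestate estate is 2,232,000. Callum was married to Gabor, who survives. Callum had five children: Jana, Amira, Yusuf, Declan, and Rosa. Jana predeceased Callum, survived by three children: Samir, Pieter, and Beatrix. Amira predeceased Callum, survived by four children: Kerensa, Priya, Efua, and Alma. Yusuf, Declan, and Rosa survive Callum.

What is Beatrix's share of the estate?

Beatrix receives 124,000.

The spouse counts as an additional share at the children's level, so there are 6 primary shares of 372,000. Gabor takes one such share (372,000).
The children's combined portion (1,860,000) is divided into 5 shares of 372,000: Yusuf, Declan, and Rosa each take 372,000; Jana's 372,000 share passes to Jana's issue; Amira's 372,000 share passes to Amira's issue.
Jana's share (372,000) is divided into 3 shares of 124,000: Samir, Pieter, and Beatrix each take 124,000.
Amira's share (372,000) is divided into 4 shares of 93,000: Kerensa, Priya, Efua, and Alma each take 93,000.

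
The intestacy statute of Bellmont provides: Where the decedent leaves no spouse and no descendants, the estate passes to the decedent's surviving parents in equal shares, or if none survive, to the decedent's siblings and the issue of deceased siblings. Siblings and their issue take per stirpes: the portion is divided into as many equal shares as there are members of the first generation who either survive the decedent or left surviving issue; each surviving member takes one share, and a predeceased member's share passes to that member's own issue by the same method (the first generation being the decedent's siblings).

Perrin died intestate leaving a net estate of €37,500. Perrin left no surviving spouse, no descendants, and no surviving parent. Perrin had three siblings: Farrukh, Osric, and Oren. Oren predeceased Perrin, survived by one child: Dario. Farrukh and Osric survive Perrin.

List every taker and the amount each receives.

The entire €37,500 passes to the siblings and their issue.
That amount (€37,500) is divided into 3 shares of €12,500: Farrukh and Osric each take €12,500; Oren's €12,500 share passes to Oren's issue.
Oren's share (€12,500) passes entirely to Dario.

Farrukh: €12,500; Osric: €12,500; Dario: €12,500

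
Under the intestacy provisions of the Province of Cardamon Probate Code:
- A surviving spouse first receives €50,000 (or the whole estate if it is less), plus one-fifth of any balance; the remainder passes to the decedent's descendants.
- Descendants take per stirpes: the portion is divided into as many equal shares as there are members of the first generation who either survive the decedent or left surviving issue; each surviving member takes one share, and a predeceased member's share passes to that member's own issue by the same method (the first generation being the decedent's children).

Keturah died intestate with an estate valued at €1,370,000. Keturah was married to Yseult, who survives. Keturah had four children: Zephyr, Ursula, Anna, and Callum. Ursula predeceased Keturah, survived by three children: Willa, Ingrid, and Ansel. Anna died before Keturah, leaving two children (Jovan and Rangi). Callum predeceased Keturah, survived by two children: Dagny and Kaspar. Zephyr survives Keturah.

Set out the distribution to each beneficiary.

Yseult first takes €50,000, leaving a balance of €1,320,000. Yseult then takes one-fifth of the balance (€264,000), for a total of €314,000. The remaining €1,056,000 passes to the descendants.
The descendants' portion (€1,056,000) is divided into 4 shares of €264,000: Zephyr takes €264,000; Ursula's €264,000 share passes to Ursula's issue; Anna's €264,000 share passes to Anna's issue; Callum's €264,000 share passes to Callum's issue.
Ursula's share (€264,000) is divided into 3 shares of €88,000: Willa, Ingrid, and Ansel each take €88,000.
Anna's share (€264,000) is divided into 2 shares of €132,000: Jovan and Rangi each take €132,000.
Callum's share (€264,000) is divided into 2 shares of €132,000: Dagny and Kaspar each take €132,000.

Yseult: €314,000; Zephyr: €264,000; Willa: €88,000; Ingrid: €88,000; Ansel: €88,000; Jovan: €132,000; Rangi: €132,000; Dagny: €132,000; Kaspar: €132,000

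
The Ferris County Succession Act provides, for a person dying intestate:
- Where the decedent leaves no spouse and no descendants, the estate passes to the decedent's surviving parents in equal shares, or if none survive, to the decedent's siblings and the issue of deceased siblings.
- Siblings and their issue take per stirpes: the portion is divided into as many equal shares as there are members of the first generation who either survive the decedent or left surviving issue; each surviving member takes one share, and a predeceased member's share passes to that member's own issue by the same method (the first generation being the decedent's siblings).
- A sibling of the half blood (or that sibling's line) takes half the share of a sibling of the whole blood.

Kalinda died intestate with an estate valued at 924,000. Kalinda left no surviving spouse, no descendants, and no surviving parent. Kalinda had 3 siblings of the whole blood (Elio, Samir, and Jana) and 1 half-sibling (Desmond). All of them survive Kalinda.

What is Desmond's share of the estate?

The entire 924,000 passes to the siblings and their issue.
Counting each half-blood sibling's line as half a unit, there are 7/2 units in 924,000, so one unit is 264,000. Whole-blood lines (Elio, Samir, and Jana) take 264,000 each; half-blood lines (Desmond) take 132,000 each.

Desmond receives 132,000.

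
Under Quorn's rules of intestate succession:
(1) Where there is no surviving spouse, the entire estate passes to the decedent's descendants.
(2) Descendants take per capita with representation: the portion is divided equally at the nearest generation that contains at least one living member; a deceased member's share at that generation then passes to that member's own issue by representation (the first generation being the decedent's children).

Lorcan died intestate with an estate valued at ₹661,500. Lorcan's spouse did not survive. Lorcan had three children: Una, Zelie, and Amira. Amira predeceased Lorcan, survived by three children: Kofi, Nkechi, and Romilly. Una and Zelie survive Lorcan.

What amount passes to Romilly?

Romilly receives ₹73,500.

The entire ₹661,500 passes to the descendants.
That amount (₹661,500) is divided into 3 shares of ₹220,500: Una and Zelie each take ₹220,500; Amira's ₹220,500 share passes to Amira's issue.
Amira's share (₹220,500) is divided into 3 shares of ₹73,500: Kofi, Nkechi, and Romilly each take ₹73,500.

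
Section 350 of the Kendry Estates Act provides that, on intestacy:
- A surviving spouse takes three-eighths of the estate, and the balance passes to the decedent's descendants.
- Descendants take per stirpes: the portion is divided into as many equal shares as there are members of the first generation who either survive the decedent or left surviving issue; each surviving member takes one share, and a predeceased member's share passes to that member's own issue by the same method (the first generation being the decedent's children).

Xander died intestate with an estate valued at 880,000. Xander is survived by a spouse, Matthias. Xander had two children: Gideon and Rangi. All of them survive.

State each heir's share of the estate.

Matthias takes three-eighths of 880,000 = 330,000. The remaining 550,000 passes to the descendants.
The descendants' portion (550,000) is divided into 2 shares of 275,000: Gideon and Rangi each take 275,000.

Matthias: 330,000; Gideon: 275,000; Rangi: 275,000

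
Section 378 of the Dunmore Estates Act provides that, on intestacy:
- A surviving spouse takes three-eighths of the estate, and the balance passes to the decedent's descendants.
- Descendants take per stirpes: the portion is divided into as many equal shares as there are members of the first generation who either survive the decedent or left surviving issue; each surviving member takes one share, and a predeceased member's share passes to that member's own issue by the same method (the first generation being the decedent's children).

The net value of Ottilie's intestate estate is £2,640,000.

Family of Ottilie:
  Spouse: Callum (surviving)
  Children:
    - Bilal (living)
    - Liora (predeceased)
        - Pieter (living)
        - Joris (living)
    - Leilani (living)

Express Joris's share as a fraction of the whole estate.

Joris receives 5/48 of the estate.

Callum takes three-eighths of £2,640,000 = £990,000. The remaining £1,650,000 passes to the descendants.
The descendants' portion (£1,650,000) is divided into 3 shares of £550,000: Bilal and Leilani each take £550,000; Liora's £550,000 share passes to Liora's issue.
Liora's share (£550,000) is divided into 2 shares of £275,000: Pieter and Joris each take £275,000.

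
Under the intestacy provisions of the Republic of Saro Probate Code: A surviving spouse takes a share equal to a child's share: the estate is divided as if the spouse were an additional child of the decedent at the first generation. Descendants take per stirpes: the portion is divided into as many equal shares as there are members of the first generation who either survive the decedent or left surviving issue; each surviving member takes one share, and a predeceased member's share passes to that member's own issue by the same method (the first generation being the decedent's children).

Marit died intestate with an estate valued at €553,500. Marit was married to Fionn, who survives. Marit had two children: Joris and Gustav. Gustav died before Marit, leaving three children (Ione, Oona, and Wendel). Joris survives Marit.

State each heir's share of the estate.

The spouse counts as an additional share at the children's level, so there are 3 primary shares of €184,500. Fionn takes one such share (€184,500).
The children's combined portion (€369,000) is divided into 2 shares of €184,500: Joris takes €184,500; Gustav's €184,500 share passes to Gustav's issue.
Gustav's share (€184,500) is divided into 3 shares of €61,500: Ione, Oona, and Wendel each take €61,500.

Fionn: €184,500; Joris: €184,500; Ione: €61,500; Oona: €61,500; Wendel: €61,500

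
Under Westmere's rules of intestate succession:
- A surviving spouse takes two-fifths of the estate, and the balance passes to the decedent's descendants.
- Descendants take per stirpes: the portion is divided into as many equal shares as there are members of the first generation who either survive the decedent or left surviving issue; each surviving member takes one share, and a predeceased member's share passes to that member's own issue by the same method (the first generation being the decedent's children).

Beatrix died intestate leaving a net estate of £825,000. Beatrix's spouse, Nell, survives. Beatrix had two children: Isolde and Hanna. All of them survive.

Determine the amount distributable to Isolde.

Isolde receives £247,500.

Nell takes two-fifths of £825,000 = £330,000. The remaining £495,000 passes to the descendants.
The descendants' portion (£495,000) is divided into 2 shares of £247,500: Isolde and Hanna each take £247,500.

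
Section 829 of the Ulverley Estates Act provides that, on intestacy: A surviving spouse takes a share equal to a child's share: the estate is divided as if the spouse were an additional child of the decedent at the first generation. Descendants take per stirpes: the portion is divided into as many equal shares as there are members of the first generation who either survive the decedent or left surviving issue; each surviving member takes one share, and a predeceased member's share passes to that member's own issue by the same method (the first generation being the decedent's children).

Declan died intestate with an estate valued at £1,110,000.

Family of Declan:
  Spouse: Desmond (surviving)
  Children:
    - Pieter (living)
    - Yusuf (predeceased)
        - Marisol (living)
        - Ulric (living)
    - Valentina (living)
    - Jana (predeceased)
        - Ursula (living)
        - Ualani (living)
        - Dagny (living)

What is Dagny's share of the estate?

Dagny receives £74,000.

The spouse counts as an additional share at the children's level, so there are 5 primary shares of £222,000. Desmond takes one such share (£222,000).
The children's combined portion (£888,000) is divided into 4 shares of £222,000: Pieter and Valentina each take £222,000; Yusuf's £222,000 share passes to Yusuf's issue; Jana's £222,000 share passes to Jana's issue.
Yusuf's share (£222,000) is divided into 2 shares of £111,000: Marisol and Ulric each take £111,000.
Jana's share (£222,000) is divided into 3 shares of £74,000: Ursula, Ualani, and Dagny each take £74,000.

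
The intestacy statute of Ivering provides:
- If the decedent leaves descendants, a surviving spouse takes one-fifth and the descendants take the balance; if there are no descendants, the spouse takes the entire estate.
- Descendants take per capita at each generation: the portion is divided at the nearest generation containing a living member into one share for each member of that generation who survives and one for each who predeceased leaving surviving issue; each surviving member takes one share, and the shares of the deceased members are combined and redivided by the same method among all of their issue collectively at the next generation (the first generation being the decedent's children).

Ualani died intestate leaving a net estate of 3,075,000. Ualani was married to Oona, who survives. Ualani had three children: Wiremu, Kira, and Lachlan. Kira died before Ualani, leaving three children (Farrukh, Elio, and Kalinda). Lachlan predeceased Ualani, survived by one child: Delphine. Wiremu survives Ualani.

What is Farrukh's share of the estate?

Oona takes one-fifth of 3,075,000 = 615,000. The remaining 2,460,000 passes to the descendants.
The descendants' portion (2,460,000) is divided at the children's generation into 3 shares of 820,000. Wiremu takes 820,000. The 2 shares of the deceased (Kira and Lachlan) are combined into a pool of 1,640,000.
That pool (1,640,000) is divided at the grandchildren's generation equally among Farrukh, Elio, Kalinda, and Delphine: 410,000 each.

Farrukh receives 410,000.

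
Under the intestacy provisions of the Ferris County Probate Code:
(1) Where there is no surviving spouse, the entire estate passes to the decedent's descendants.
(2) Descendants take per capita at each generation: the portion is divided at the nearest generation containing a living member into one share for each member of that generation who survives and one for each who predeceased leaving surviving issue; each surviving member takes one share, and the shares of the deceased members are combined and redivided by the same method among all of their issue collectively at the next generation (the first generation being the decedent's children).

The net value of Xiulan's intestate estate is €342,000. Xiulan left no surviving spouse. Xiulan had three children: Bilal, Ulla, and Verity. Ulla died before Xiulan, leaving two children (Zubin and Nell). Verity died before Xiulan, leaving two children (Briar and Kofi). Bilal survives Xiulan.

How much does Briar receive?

The entire €342,000 passes to the descendants.
That amount (€342,000) is divided at the children's generation into 3 shares of €114,000. Bilal takes €114,000. The 2 shares of the deceased (Ulla and Verity) are combined into a pool of €228,000.
That pool (€228,000) is divided at the grandchildren's generation equally among Zubin, Nell, Briar, and Kofi: €57,000 each.

Briar receives €57,000.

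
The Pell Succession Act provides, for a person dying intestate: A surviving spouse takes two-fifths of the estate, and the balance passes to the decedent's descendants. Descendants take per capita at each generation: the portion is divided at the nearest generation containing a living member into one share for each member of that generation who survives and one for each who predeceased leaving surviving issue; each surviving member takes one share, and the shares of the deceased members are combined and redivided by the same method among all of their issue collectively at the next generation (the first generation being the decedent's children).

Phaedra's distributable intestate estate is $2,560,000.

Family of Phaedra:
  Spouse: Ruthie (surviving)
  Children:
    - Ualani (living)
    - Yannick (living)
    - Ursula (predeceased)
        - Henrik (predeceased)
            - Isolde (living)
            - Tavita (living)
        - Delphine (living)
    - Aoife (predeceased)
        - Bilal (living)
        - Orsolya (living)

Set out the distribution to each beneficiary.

Ruthie: $1,024,000; Ualani: $384,000; Yannick: $384,000; Isolde: $96,000; Tavita: $96,000; Delphine: $192,000; Bilal: $192,000; Orsolya: $192,000

Ruthie takes two-fifths of $2,560,000 = $1,024,000. The remaining $1,536,000 passes to the descendants.
The descendants' portion ($1,536,000) is divided at the children's generation into 4 shares of $384,000. Ualani and Yannick each take $384,000. The 2 shares of the deceased (Ursula and Aoife) are combined into a pool of $768,000.
That pool ($768,000) is divided at the grandchildren's generation into 4 shares of $192,000. Delphine, Bilal, and Orsolya each take $192,000. The remaining share for the deceased Henrik ($192,000) is carried to the next generation.
That pool ($192,000) is divided at the great-grandchildren's generation equally among Isolde and Tavita: $96,000 each.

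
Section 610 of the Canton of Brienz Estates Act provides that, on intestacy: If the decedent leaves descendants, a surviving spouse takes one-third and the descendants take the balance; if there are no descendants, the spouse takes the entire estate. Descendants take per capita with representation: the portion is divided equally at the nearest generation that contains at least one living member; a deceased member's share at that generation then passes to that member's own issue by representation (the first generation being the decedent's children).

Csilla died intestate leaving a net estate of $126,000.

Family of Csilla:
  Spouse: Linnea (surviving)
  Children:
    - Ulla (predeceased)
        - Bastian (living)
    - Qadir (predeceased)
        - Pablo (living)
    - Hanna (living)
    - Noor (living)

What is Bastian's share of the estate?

Bastian receives $21,000.

Linnea takes one-third of $126,000 = $42,000. The remaining $84,000 passes to the descendants.
The descendants' portion ($84,000) is divided into 4 shares of $21,000: Hanna and Noor each take $21,000; Ulla's $21,000 share passes to Ulla's issue; Qadir's $21,000 share passes to Qadir's issue.
Ulla's share ($21,000) passes entirely to Bastian.
Qadir's share ($21,000) passes entirely to Pablo.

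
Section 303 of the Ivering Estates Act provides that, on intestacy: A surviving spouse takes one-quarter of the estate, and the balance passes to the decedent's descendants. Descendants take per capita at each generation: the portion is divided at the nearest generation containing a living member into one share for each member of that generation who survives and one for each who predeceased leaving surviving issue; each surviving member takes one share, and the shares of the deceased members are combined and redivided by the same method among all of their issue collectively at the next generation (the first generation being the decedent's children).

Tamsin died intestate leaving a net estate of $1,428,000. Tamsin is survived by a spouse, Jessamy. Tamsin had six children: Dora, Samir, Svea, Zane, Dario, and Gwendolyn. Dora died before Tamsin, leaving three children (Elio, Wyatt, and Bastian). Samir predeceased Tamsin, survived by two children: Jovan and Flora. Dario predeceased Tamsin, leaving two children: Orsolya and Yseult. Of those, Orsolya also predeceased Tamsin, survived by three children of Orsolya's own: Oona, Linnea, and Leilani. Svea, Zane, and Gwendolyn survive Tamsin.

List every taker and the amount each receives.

Jessamy takes one-quarter of $1,428,000 = $357,000. The remaining $1,071,000 passes to the descendants.
The descendants' portion ($1,071,000) is divided at the children's generation into 6 shares of $178,500. Svea, Zane, and Gwendolyn each take $178,500. The 3 shares of the deceased (Dora, Samir, and Dario) are combined into a pool of $535,500.
That pool ($535,500) is divided at the grandchildren's generation into 7 shares of $76,500. Elio, Wyatt, Bastian, Jovan, Flora, and Yseult each take $76,500. The remaining share for the deceased Orsolya ($76,500) is carried to the next generation.
That pool ($76,500) is divided at the great-grandchildren's generation equally among Oona, Linnea, and Leilani: $25,500 each.

Jessamy: $357,000; Elio: $76,500; Wyatt: $76,500; Bastian: $76,500; Jovan: $76,500; Flora: $76,500; Svea: $178,500; Zane: $178,500; Oona: $25,500; Linnea: $25,500; Leilani: $25,500; Yseult: $76,500; Gwendolyn: $178,500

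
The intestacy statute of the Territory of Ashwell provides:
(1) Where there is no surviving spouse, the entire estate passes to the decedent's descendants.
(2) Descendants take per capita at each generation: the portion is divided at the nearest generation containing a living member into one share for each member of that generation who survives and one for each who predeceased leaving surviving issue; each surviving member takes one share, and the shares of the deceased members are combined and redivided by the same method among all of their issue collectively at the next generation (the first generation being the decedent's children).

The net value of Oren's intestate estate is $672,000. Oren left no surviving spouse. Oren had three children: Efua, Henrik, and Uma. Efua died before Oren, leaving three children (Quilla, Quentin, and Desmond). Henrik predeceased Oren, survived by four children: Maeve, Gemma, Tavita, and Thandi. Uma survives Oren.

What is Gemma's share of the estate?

Gemma receives $64,000.

The entire $672,000 passes to the descendants.
That amount ($672,000) is divided at the children's generation into 3 shares of $224,000. Uma takes $224,000. The 2 shares of the deceased (Efua and Henrik) are combined into a pool of $448,000.
That pool ($448,000) is divided at the grandchildren's generation equally among Quilla, Quentin, Desmond, Maeve, Gemma, Tavita, and Thandi: $64,000 each.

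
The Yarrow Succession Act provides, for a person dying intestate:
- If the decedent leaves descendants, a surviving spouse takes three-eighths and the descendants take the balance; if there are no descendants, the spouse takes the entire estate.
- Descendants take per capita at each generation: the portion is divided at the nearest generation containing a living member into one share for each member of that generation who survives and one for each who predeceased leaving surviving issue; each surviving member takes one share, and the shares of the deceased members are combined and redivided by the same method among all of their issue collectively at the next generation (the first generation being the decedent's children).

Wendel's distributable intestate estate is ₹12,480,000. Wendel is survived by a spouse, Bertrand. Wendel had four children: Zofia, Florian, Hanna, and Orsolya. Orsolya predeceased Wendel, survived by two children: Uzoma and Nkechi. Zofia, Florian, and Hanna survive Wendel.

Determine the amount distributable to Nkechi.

Bertrand takes three-eighths of ₹12,480,000 = ₹4,680,000. The remaining ₹7,800,000 passes to the descendants.
The descendants' portion (₹7,800,000) is divided at the children's generation into 4 shares of ₹1,950,000. Zofia, Florian, and Hanna each take ₹1,950,000. The remaining share for the deceased Orsolya (₹1,950,000) is carried to the next generation.
That pool (₹1,950,000) is divided at the grandchildren's generation equally among Uzoma and Nkechi: ₹975,000 each.

Nkechi receives ₹975,000.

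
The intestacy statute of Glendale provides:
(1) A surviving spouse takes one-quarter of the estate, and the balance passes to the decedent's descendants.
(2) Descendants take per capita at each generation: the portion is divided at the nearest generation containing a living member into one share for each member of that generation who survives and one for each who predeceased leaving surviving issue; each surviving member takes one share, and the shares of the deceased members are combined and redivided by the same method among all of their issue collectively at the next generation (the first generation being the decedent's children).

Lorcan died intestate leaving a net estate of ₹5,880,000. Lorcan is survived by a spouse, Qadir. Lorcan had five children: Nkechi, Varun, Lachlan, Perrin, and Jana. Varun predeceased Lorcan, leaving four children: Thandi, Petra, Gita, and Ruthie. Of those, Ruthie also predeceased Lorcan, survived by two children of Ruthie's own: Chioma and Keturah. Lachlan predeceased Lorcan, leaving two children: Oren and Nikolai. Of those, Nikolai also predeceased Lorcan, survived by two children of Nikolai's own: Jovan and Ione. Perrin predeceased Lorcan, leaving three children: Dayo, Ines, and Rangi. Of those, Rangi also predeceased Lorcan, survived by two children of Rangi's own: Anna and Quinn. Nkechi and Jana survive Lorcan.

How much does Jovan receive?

Qadir takes one-quarter of ₹5,880,000 = ₹1,470,000. The remaining ₹4,410,000 passes to the descendants.
The descendants' portion (₹4,410,000) is divided at the children's generation into 5 shares of ₹882,000. Nkechi and Jana each take ₹882,000. The 3 shares of the deceased (Varun, Lachlan, and Perrin) are combined into a pool of ₹2,646,000.
That pool (₹2,646,000) is divided at the grandchildren's generation into 9 shares of ₹294,000. Thandi, Petra, Gita, Oren, Dayo, and Ines each take ₹294,000. The 3 shares of the deceased (Ruthie, Nikolai, and Rangi) are combined into a pool of ₹882,000.
That pool (₹882,000) is divided at the great-grandchildren's generation equally among Chioma, Keturah, Jovan, Ione, Anna, and Quinn: ₹147,000 each.

Jovan receives ₹147,000.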